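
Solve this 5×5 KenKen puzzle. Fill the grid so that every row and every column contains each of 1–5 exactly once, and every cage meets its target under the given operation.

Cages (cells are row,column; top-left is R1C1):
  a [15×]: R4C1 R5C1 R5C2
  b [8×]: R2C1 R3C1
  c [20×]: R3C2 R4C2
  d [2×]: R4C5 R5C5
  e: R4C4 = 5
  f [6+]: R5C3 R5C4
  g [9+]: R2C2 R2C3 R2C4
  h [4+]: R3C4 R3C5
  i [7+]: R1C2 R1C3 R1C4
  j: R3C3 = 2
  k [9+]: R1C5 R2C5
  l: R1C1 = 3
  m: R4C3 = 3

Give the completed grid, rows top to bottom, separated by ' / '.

L is a freebie, so R1C1 = 3.
Cage j is given; hence R3C3 = 2.
M is a freebie, so R4C3 = 3.
Cage e is a single given cell; hence R4C4 = 5.
The two cells of cage b must have product 8, which forces R2C1 = 2.
Row 3 already has 2, so R3C1 = 4.
Cage c needs two cells with product 20, leaving R3C2 = 5.
5 is placed in row 4; hence R4C1 = 1.
5 is placed in row 4, which forces R4C2 = 4.
Row 4 already has 1, leaving R4C5 = 2.
Cage a needs product 15, so R5C1 = 5.
The 3 cells of cage a must have product 15, which forces R5C2 = 3.
5 is placed in row 5, which forces R5C3 = 4.
Column 5 now contains 2; hence R5C5 = 1.
Cage i has sum 7, leaving R1C2 = 2.
Column 3 already has 4; hence R1C3 = 1.
The 3 cells of cage i must have sum 7, which forces R1C4 = 4.
Row 1 now contains 4, which forces R1C5 = 5.
Column 2 now contains 3, leaving R2C2 = 1.
Cage g has sum 9, leaving R2C3 = 5.
The 3 cells of cage g must have sum 9; hence R2C4 = 3.
5 is placed in column 5; hence R2C5 = 4.
Cage h needs two cells with sum 4, which forces R3C4 = 1.
1 is placed in column 5, which forces R3C5 = 3.
Row 5 now contains 1, which forces R5C4 = 2.

3 2 1 4 5 / 2 1 5 3 4 / 4 5 2 1 3 / 1 4 3 5 2 / 5 3 4 2 1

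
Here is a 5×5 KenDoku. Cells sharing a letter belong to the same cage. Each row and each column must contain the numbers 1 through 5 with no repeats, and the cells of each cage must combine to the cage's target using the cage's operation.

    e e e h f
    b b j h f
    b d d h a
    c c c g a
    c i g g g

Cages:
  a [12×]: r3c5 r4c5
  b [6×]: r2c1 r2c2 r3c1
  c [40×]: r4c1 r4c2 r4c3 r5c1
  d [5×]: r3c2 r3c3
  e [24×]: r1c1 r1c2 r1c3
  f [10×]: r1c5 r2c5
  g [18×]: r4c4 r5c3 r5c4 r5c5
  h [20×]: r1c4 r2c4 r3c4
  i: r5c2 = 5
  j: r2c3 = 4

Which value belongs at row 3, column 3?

Cage j is given, leaving r2c3 = 4.
Cage g has product 18; hence r4c4 = 3.
Row 4 now contains 3, so r4c5 = 4.
Cage i is a single given cell, leaving r5c2 = 5.
Column 2 now contains 5; hence r3c2 = 1.
Cage d's pair has product 5, which forces r3c3 = 5.
Row 3 already has 5, which forces r3c4 = 4.
Column 5 already has 4, leaving r3c5 = 3.
1 is placed in column 2, so r4c2 = 2.
Row 4 now contains 2, so r4c3 = 1.
Cage c needs product 40, which forces r5c1 = 4.
The 3 cells of cage e must have product 24, so r1c2 = 4.
The 3 cells of cage b must have product 6, so r2c1 = 1.
Column 2 already has 2, leaving r2c2 = 3.
Row 2 already has 1, leaving r2c4 = 5.
5 is placed in row 2, so r2c5 = 2.
Row 3 already has 3, leaving r3c1 = 2.
Row 4 now contains 1, leaving r4c1 = 5.
Cage g needs product 18; hence r5c3 = 3.
Column 5 already has 2, which forces r5c5 = 1.
2 is placed in column 1, which forces r1c1 = 3.
Column 3 now contains 3, which forces r1c3 = 2.
Column 4 already has 5, so r1c4 = 1.
Column 5 already has 2, leaving r1c5 = 5.
Row 5 already has 1, so r5c4 = 2.
Filled in: 3 4 2 1 5 / 1 3 4 5 2 / 2 1 5 4 3 / 5 2 1 3 4 / 4 5 3 2 1.

5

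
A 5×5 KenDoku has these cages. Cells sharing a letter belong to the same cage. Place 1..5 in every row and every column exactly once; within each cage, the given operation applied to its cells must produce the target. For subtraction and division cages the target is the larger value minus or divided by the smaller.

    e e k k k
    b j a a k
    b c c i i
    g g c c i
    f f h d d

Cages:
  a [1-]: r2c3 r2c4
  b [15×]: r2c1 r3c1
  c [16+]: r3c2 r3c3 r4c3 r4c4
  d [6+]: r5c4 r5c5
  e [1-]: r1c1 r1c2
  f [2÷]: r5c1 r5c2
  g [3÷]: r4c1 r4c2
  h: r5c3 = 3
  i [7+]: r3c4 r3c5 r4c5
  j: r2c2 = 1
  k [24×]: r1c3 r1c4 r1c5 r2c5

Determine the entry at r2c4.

Cage j is given; hence r2c2 = 1.
Column 2 already has 1, leaving r4c2 = 3.
H is a freebie, leaving r5c3 = 3.
Row 4 already has 3; hence r4c1 = 1.
The only place for 2 in column 1 is r5c1.
2 is placed in row 5; hence r5c2 = 4.
The only place for 5 in row 1 is r1c2.
Cage e's pair has difference 1, so r1c1 = 4.
Column 2 already has 5, which forces r3c2 = 2.
The 4 cells of cage c must have sum 16, which forces r3c3 = 5.
Cage c needs sum 16, which forces r4c3 = 4.
The 4 cells of cage c must have sum 16, leaving r4c4 = 5.
Row 4 already has 4, so r4c5 = 2.
Column 4 now contains 5, which forces r5c4 = 1.
Row 5 now contains 1; hence r5c5 = 5.
Cage b's pair has product 15, which forces r2c1 = 5.
Column 3 now contains 4; hence r2c3 = 2.
Cage a needs two cells with difference 1, so r2c4 = 3.
The 4 cells of cage k must have product 24; hence r2c5 = 4.
5 is placed in row 3; hence r3c1 = 3.
1 is placed in column 4, leaving r3c4 = 4.
The 3 cells of cage i must have sum 7, which forces r3c5 = 1.
Column 3 already has 2, which forces r1c3 = 1.
Column 4 now contains 3; hence r1c4 = 2.
Column 5 now contains 1, so r1c5 = 3.
Filled in: 4 5 1 2 3 / 5 1 2 3 4 / 3 2 5 4 1 / 1 3 4 5 2 / 2 4 3 1 5.

3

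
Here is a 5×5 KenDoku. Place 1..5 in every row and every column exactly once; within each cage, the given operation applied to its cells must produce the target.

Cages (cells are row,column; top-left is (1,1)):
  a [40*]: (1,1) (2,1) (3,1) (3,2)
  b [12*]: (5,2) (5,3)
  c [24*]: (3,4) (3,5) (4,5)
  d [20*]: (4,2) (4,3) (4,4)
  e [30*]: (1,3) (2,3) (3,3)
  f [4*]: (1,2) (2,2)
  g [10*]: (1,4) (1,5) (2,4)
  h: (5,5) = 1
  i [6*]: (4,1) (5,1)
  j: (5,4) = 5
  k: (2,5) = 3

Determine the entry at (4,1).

Cage k is a single given cell; hence (2,5) = 3.
Cage j is given, so (5,4) = 5.
Cage h is a single given cell, leaving (5,5) = 1.
Cage g has product 10, leaving (1,5) = 5.
Cage c needs product 24; hence (3,4) = 3.
Cage e has product 30; hence (1,3) = 3.
Column 3 now contains 3, so (5,3) = 4.
Row 5 now contains 4, leaving (5,2) = 3.
Cage i needs two cells with product 6; hence (4,1) = 3.
3 is placed in row 5, leaving (5,1) = 2.
Cage a needs product 40, which forces (3,2) = 2.
Row 3 now contains 2; hence (3,3) = 5.
Row 3 now contains 2; hence (3,5) = 4.
5 is placed in column 3, leaving (4,3) = 1.
Row 4 already has 1, so (4,4) = 4.
Column 5 already has 4, leaving (4,5) = 2.
The 4 cells of cage a must have product 40, leaving (1,1) = 4.
Row 1 now contains 4, leaving (1,2) = 1.
Row 1 now contains 1, so (1,4) = 2.
Cage a needs product 40, so (2,1) = 5.
Column 2 already has 1; hence (2,2) = 4.
5 is placed in column 3; hence (2,3) = 2.
Column 4 now contains 2, leaving (2,4) = 1.
Row 3 already has 4; hence (3,1) = 1.
Row 4 already has 4, which forces (4,2) = 5.
The full grid is 4 1 3 2 5 / 5 4 2 1 3 / 1 2 5 3 4 / 3 5 1 4 2 / 2 3 4 5 1.

3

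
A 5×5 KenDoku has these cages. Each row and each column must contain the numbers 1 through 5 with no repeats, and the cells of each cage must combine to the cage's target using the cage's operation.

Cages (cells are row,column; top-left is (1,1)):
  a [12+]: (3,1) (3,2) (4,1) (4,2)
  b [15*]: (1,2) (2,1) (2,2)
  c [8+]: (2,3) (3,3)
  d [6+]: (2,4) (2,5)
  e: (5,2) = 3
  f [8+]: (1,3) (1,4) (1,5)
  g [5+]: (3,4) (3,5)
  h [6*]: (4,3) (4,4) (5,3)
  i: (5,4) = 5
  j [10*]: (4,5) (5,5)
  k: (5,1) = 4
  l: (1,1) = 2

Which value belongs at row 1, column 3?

4

L is a freebie; hence (1,1) = 2.
K is a freebie, leaving (5,1) = 4.
Cage e is a single given cell, leaving (5,2) = 3.
I is a freebie, leaving (5,4) = 5.
5 is placed in row 5; hence (5,5) = 2.
Cage b has product 15; hence (2,1) = 3.
Row 2 already has 3; hence (2,3) = 5.
Row 2 now contains 5, leaving (2,5) = 4.
Column 3 now contains 5, so (3,3) = 3.
3 is placed in row 3, so (3,5) = 1.
3 is placed in column 3, leaving (4,3) = 2.
2 is placed in row 4, leaving (4,4) = 3.
Column 5 now contains 2, leaving (4,5) = 5.
2 is placed in row 5, which forces (5,3) = 1.
The 3 cells of cage b must have product 15, so (1,2) = 5.
Column 3 already has 1, so (1,3) = 4.
The 3 cells of cage f must have sum 8, so (1,4) = 1.
Column 5 now contains 1, so (1,5) = 3.
Row 2 now contains 5, which forces (2,2) = 1.
Cage d needs two cells with sum 6, which forces (2,4) = 2.
Row 3 now contains 1, which forces (3,1) = 5.
Cage a has sum 12, which forces (3,2) = 2.
Cage g's pair has sum 5, so (3,4) = 4.
Row 4 now contains 5; hence (4,1) = 1.
Cage a has sum 12, leaving (4,2) = 4.
Filled in: 2 5 4 1 3 / 3 1 5 2 4 / 5 2 3 4 1 / 1 4 2 3 5 / 4 3 1 5 2.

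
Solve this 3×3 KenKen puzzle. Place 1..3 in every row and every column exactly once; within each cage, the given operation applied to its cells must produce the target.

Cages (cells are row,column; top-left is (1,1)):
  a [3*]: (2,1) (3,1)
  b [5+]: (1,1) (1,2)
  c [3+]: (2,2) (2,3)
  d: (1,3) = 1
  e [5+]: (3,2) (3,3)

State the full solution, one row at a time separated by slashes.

2 3 1 / 3 1 2 / 1 2 3

D is a freebie, so (1,3) = 1.
Column 3 already has 1, so (2,3) = 2.
2 is placed in column 3, which forces (3,3) = 3.
Cage a needs two cells with product 3, so (2,1) = 3.
2 is placed in row 2; hence (2,2) = 1.
3 is placed in row 3; hence (3,1) = 1.
3 is placed in row 3; hence (3,2) = 2.
3 is placed in column 1; hence (1,1) = 2.
Column 2 now contains 2; hence (1,2) = 3.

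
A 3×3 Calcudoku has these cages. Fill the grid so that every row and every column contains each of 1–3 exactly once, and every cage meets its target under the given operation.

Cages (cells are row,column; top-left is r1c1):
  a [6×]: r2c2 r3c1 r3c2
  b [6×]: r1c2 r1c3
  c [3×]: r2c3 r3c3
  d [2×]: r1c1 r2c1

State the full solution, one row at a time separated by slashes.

In row 1, 1 can only go at r1c1, so r1c1 = 1.
Column 1 now contains 1, which forces r2c1 = 2.
Column 1 already has 2, which forces r3c1 = 3.
Row 3 already has 3, leaving r3c3 = 1.
Cage a needs product 6, leaving r2c2 = 1.
Column 3 now contains 1, leaving r2c3 = 3.
Row 3 now contains 1, so r3c2 = 2.
Column 2 now contains 2; hence r1c2 = 3.
Column 3 already has 3; hence r1c3 = 2.

1 3 2 / 2 1 3 / 3 2 1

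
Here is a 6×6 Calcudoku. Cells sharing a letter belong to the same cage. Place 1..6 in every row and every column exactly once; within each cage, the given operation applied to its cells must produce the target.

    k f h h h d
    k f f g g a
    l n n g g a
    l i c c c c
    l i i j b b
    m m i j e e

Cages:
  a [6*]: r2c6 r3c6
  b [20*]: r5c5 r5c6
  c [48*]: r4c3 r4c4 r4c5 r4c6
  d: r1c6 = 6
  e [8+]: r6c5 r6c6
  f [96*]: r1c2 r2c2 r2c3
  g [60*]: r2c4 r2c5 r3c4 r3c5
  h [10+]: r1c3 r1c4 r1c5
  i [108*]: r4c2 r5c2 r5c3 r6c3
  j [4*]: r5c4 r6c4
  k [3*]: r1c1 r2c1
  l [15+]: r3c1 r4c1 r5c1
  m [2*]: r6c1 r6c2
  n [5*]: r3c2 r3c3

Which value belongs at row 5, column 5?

Cage f has product 96, so r1c2 = 4.
Cage d is a single given cell, which forces r1c6 = 6.
The 3 cells of cage f must have product 96; hence r2c2 = 6.
The 3 cells of cage f must have product 96, leaving r2c3 = 4.
Row 1 needs a 1, and only r1c1 is open for it.
1 is placed in column 1, so r2c1 = 3.
Row 2 already has 3, which forces r2c6 = 2.
2 is placed in column 6; hence r3c6 = 3.
1 is placed in column 1, leaving r6c1 = 2.
The two cells of cage m must have product 2, which forces r6c2 = 1.
1 is placed in row 6, leaving r6c4 = 4.
3 is placed in column 6, so r6c6 = 5.
Column 2 now contains 1, leaving r3c2 = 5.
Cage n's pair has product 5; hence r3c3 = 1.
4 is placed in column 4, leaving r5c4 = 1.
The two cells of cage b must have product 20, leaving r5c5 = 5.
5 is placed in column 6, leaving r5c6 = 4.
Cage e's pair has sum 8; hence r6c5 = 3.
3 is placed in column 5, leaving r1c5 = 2.
1 is placed in column 4, so r2c4 = 5.
Column 5 already has 5; hence r2c5 = 1.
Cage l has sum 15; hence r3c1 = 4.
Column 5 now contains 2, so r3c5 = 6.
The 3 cells of cage l must have sum 15; hence r4c1 = 5.
Cage i needs product 108, so r4c2 = 3.
The 4 cells of cage c must have product 48, which forces r4c5 = 4.
4 is placed in column 6; hence r4c6 = 1.
Row 5 already has 4, so r5c1 = 6.
Cage i has product 108, so r5c2 = 2.
The 4 cells of cage i must have product 108, which forces r5c3 = 3.
Row 6 now contains 3; hence r6c3 = 6.
Column 3 already has 3, leaving r1c3 = 5.
Column 4 already has 5, so r1c4 = 3.
Row 3 already has 6; hence r3c4 = 2.
6 is placed in column 3, so r4c3 = 2.
Cage c has product 48, which forces r4c4 = 6.
The full grid is 1 4 5 3 2 6 / 3 6 4 5 1 2 / 4 5 1 2 6 3 / 5 3 2 6 4 1 / 6 2 3 1 5 4 / 2 1 6 4 3 5.

5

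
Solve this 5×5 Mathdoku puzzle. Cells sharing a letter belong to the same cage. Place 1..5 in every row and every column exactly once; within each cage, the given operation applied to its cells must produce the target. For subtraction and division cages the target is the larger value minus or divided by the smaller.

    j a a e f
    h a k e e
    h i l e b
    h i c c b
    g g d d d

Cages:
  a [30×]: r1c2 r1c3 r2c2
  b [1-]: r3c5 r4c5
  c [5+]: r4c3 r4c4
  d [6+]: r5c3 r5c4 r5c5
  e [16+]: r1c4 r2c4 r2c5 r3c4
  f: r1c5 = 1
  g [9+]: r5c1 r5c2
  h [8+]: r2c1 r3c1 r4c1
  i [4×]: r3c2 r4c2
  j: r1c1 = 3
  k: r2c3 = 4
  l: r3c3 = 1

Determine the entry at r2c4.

Cage j is given; hence r1c1 = 3.
Cage f is given, which forces r1c5 = 1.
Cage k is given; hence r2c3 = 4.
Row 2 now contains 4, leaving r2c5 = 5.
Cage l is given, so r3c3 = 1.
The 3 cells of cage a must have product 30, which forces r2c2 = 3.
Cage e needs sum 16, which forces r2c4 = 2.
Row 3 already has 1; hence r3c2 = 4.
Row 3 now contains 4, so r3c4 = 5.
Cage i needs two cells with product 4; hence r4c2 = 1.
Column 4 now contains 2; hence r4c4 = 3.
Column 2 already has 4, leaving r5c2 = 5.
Cage d needs sum 6, leaving r5c4 = 1.
Column 2 now contains 5, leaving r1c2 = 2.
Cage a has product 30; hence r1c3 = 5.
Column 4 already has 5, leaving r1c4 = 4.
Row 2 already has 2, so r2c1 = 1.
5 is placed in row 3, which forces r3c1 = 2.
The two cells of cage b must have difference 1; hence r3c5 = 3.
Cage h needs sum 8, leaving r4c1 = 5.
Row 4 now contains 3, so r4c3 = 2.
Row 4 already has 2; hence r4c5 = 4.
5 is placed in row 5, which forces r5c1 = 4.
Column 3 already has 2, which forces r5c3 = 3.
3 is placed in column 5; hence r5c5 = 2.
Filled in: 3 2 5 4 1 / 1 3 4 2 5 / 2 4 1 5 3 / 5 1 2 3 4 / 4 5 3 1 2.

2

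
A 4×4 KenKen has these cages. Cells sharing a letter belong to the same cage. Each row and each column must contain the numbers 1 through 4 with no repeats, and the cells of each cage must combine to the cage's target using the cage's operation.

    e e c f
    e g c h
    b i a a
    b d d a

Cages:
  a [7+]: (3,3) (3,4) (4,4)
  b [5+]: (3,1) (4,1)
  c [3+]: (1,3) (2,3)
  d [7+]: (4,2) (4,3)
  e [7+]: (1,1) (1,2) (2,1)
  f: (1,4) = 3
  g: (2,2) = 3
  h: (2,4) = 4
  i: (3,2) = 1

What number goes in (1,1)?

4

Cage f is a single given cell, leaving (1,4) = 3.
G is a freebie; hence (2,2) = 3.
Cage h is a single given cell, which forces (2,4) = 4.
I is a freebie, leaving (3,2) = 1.
1 is placed in row 3, which forces (3,4) = 2.
Column 2 already has 3, so (4,2) = 4.
Row 4 now contains 4, leaving (4,3) = 3.
Column 4 already has 2, leaving (4,4) = 1.
Cage e needs sum 7, which forces (1,1) = 4.
Column 2 now contains 4, so (1,2) = 2.
Row 1 now contains 2, leaving (1,3) = 1.
The 3 cells of cage e must have sum 7, leaving (2,1) = 1.
1 is placed in column 3; hence (2,3) = 2.
Cage b needs two cells with sum 5, leaving (3,1) = 3.
Column 3 now contains 3, which forces (3,3) = 4.
1 is placed in row 4; hence (4,1) = 2.
Completed grid: 4 2 1 3 / 1 3 2 4 / 3 1 4 2 / 2 4 3 1.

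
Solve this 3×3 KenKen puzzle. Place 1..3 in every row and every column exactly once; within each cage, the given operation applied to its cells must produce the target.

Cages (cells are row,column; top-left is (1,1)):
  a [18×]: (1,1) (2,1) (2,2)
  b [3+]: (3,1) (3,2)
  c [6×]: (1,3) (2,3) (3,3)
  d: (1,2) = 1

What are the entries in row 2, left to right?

2 3 1

The 3 cells of cage a must have product 18, so (1,1) = 3.
Cage d is given; hence (1,2) = 1.
Row 1 now contains 1; hence (1,3) = 2.
Cage a has product 18, so (2,1) = 2.
Cage a needs product 18, which forces (2,2) = 3.
Row 2 already has 3, leaving (2,3) = 1.
Column 1 already has 2, leaving (3,1) = 1.
1 is placed in column 2; hence (3,2) = 2.
Column 3 now contains 1; hence (3,3) = 3.
Filled in: 3 1 2 / 2 3 1 / 1 2 3.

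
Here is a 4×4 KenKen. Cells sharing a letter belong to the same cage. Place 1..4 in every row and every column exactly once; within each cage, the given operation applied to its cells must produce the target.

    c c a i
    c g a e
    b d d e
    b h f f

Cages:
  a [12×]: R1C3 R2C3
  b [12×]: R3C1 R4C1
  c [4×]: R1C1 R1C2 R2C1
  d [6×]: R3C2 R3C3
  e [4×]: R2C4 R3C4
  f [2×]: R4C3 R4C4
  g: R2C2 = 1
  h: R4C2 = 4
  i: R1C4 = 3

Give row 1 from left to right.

I is a freebie; hence R1C4 = 3.
Cage g is a single given cell, which forces R2C2 = 1.
Row 2 already has 1; hence R2C4 = 4.
Column 4 already has 4, which forces R3C4 = 1.
Cage h is given, leaving R4C2 = 4.
1 is placed in column 4, so R4C4 = 2.
Cage c has product 4, so R1C1 = 1.
1 is placed in column 2, so R1C2 = 2.
Row 1 already has 3, so R1C3 = 4.
Row 2 already has 1, which forces R2C1 = 2.
4 is placed in row 2, which forces R2C3 = 3.
The two cells of cage b must have product 12; hence R3C1 = 4.
2 is placed in column 2, leaving R3C2 = 3.
Column 3 now contains 3; hence R3C3 = 2.
4 is placed in row 4; hence R4C1 = 3.
Row 4 already has 2, leaving R4C3 = 1.
Completed grid: 1 2 4 3 / 2 1 3 4 / 4 3 2 1 / 3 4 1 2.

1 2 4 3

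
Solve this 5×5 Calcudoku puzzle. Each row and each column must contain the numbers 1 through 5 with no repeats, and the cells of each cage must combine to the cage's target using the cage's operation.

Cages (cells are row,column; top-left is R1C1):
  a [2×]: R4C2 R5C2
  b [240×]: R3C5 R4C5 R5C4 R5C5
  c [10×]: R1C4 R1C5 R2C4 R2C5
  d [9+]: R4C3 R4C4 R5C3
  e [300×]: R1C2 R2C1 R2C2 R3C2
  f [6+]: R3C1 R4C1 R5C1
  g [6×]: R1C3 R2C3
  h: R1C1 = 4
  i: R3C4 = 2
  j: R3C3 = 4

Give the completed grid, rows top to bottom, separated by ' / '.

Cage h is given; hence R1C1 = 4.
Cage e needs product 300, leaving R2C1 = 5.
Cage j is a single given cell, leaving R3C3 = 4.
I is a freebie, so R3C4 = 2.
Cage b has product 240; hence R5C4 = 4.
Cage c has product 10, leaving R1C4 = 5.
The 4 cells of cage c must have product 10, so R1C5 = 1.
The 4 cells of cage e must have product 300, so R2C2 = 4.
2 is placed in column 4, so R2C4 = 1.
The 4 cells of cage c must have product 10, leaving R2C5 = 2.
Column 4 now contains 1; hence R4C4 = 3.
Cage b needs product 240, which forces R4C5 = 4.
Row 1 already has 5; hence R1C2 = 3.
The two cells of cage g must have product 6; hence R1C3 = 2.
2 is placed in row 2, leaving R2C3 = 3.
Cage e has product 300; hence R3C2 = 5.
5 is placed in row 3, so R3C5 = 3.
Column 5 already has 3; hence R5C5 = 5.
Row 3 now contains 3, which forces R3C1 = 1.
The 3 cells of cage f must have sum 6, leaving R4C1 = 2.
Row 4 already has 2; hence R4C2 = 1.
Cage d has sum 9, so R4C3 = 5.
The 3 cells of cage f must have sum 6, so R5C1 = 3.
Column 2 already has 1, so R5C2 = 2.
Row 5 now contains 5; hence R5C3 = 1.

4 3 2 5 1 / 5 4 3 1 2 / 1 5 4 2 3 / 2 1 5 3 4 / 3 2 1 4 5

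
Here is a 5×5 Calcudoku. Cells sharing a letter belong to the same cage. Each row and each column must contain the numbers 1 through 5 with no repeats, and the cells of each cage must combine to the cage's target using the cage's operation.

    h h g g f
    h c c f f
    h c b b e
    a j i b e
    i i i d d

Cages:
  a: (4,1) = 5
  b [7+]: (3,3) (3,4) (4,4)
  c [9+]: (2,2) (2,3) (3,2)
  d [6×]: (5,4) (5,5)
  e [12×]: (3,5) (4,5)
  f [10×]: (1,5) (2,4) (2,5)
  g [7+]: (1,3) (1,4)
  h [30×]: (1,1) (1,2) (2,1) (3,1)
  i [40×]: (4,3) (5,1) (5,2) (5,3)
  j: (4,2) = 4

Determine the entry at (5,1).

4

A is a freebie; hence (4,1) = 5.
J is a freebie, leaving (4,2) = 4.
4 is placed in row 4; hence (4,5) = 3.
Column 5 now contains 3, which forces (5,5) = 2.
Cage h needs product 30; hence (1,2) = 5.
Row 1 now contains 5; hence (1,5) = 1.
Cage f has product 10, leaving (2,4) = 2.
1 is placed in column 5, which forces (2,5) = 5.
Column 5 now contains 3, which forces (3,5) = 4.
Cage i needs product 40, leaving (4,3) = 2.
Column 4 already has 2, so (4,4) = 1.
Column 2 already has 5; hence (5,2) = 1.
Row 5 already has 2; hence (5,4) = 3.
Cage g needs two cells with sum 7, leaving (1,3) = 3.
Column 4 now contains 3; hence (1,4) = 4.
1 is placed in column 2, so (2,2) = 3.
The 3 cells of cage c must have sum 9; hence (2,3) = 4.
The 3 cells of cage c must have sum 9, so (3,2) = 2.
Column 3 now contains 2, leaving (3,3) = 1.
Column 4 now contains 3; hence (3,4) = 5.
Row 5 now contains 1, which forces (5,1) = 4.
Cage i needs product 40, so (5,3) = 5.
Row 1 now contains 3; hence (1,1) = 2.
Row 2 now contains 3, so (2,1) = 1.
Row 3 already has 1; hence (3,1) = 3.
Filled in: 2 5 3 4 1 / 1 3 4 2 5 / 3 2 1 5 4 / 5 4 2 1 3 / 4 1 5 3 2.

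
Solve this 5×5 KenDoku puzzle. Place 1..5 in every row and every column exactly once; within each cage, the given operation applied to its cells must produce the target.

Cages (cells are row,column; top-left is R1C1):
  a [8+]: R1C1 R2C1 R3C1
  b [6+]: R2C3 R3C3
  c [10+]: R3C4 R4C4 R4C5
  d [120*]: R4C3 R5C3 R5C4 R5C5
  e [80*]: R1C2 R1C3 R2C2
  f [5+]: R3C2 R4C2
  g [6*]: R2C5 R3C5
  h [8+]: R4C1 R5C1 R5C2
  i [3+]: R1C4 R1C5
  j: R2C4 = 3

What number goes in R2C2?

The 3 cells of cage e must have product 80, which forces R1C2 = 5.
The 3 cells of cage e must have product 80, leaving R1C3 = 4.
The 3 cells of cage e must have product 80, leaving R2C2 = 4.
J is a freebie, which forces R2C4 = 3.
3 is placed in row 2, which forces R2C5 = 2.
2 is placed in column 5; hence R3C5 = 3.
The two cells of cage i must have sum 3; hence R1C4 = 2.
2 is placed in column 5, which forces R1C5 = 1.
Cage f's pair has sum 5, which forces R3C2 = 2.
Cage f's pair has sum 5, so R4C2 = 3.
3 is placed in column 2, so R5C2 = 1.
Row 1 now contains 1, so R1C1 = 3.
Cage a needs sum 8; hence R2C1 = 1.
Row 2 now contains 1, leaving R2C3 = 5.
Cage a needs sum 8, leaving R3C1 = 4.
Column 3 now contains 5, so R3C3 = 1.
Row 3 already has 1, so R3C4 = 5.
Cage d has product 120; hence R4C3 = 2.
Cage d has product 120, leaving R5C3 = 3.
Column 4 already has 5, so R5C4 = 4.
4 is placed in row 5, which forces R5C5 = 5.
2 is placed in row 4, so R4C1 = 5.
4 is placed in column 4; hence R4C4 = 1.
5 is placed in column 5, which forces R4C5 = 4.
5 is placed in row 5, which forces R5C1 = 2.
Filled in: 3 5 4 2 1 / 1 4 5 3 2 / 4 2 1 5 3 / 5 3 2 1 4 / 2 1 3 4 5.

4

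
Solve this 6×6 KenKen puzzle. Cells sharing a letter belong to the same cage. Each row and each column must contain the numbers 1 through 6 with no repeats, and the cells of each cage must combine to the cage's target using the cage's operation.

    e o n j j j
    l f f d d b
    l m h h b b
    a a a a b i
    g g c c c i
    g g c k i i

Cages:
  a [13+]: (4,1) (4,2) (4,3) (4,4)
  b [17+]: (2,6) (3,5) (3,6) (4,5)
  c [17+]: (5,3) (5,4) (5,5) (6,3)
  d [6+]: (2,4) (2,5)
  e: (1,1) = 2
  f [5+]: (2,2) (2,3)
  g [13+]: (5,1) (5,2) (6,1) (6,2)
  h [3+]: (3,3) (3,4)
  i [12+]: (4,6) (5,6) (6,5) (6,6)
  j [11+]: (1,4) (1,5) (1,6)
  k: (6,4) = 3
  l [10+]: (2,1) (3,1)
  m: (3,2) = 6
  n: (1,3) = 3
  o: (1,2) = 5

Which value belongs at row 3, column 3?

1

Cage e is given; hence (1,1) = 2.
Cage o is given; hence (1,2) = 5.
N is a freebie, so (1,3) = 3.
M is a freebie, which forces (3,2) = 6.
Cage k is given, leaving (6,4) = 3.
The two cells of cage l must have sum 10, which forces (2,1) = 6.
6 is placed in row 3, leaving (3,1) = 4.
In column 2, 2 can only go at (4,2), so (4,2) = 2.
The 4 cells of cage a must have sum 13, so (4,1) = 1.
Column 1 now contains 1; hence (6,1) = 5.
Column 1 now contains 5; hence (5,1) = 3.
The only place for 3 in row 4 is (4,6).
In row 2, 3 can only go at (2,2), so (2,2) = 3.
Cage f's pair has sum 5, which forces (2,3) = 2.
2 is placed in column 3, which forces (3,3) = 1.
Row 3 now contains 1, which forces (3,4) = 2.
2 is placed in row 3, leaving (3,6) = 5.
Column 6 now contains 5, leaving (2,6) = 4.
Row 3 now contains 5, so (3,5) = 3.
Cage b needs sum 17; hence (4,5) = 5.
Cage d's pair has sum 6, so (2,4) = 5.
5 is placed in column 5, which forces (2,5) = 1.
In row 5, 5 can only go at (5,3), so (5,3) = 5.
Cage c needs sum 17, which forces (5,5) = 2.
2 is placed in column 5, leaving (6,5) = 6.
Column 5 now contains 6, leaving (1,5) = 4.
The 4 cells of cage c must have sum 17; hence (5,4) = 6.
Cage i needs sum 12, leaving (5,6) = 1.
Row 6 already has 6, which forces (6,3) = 4.
The 4 cells of cage i must have sum 12, so (6,6) = 2.
Column 4 now contains 6, which forces (1,4) = 1.
Column 6 now contains 1; hence (1,6) = 6.
4 is placed in column 3, leaving (4,3) = 6.
Column 4 now contains 6, so (4,4) = 4.
Row 5 now contains 1, leaving (5,2) = 4.
4 is placed in row 6, so (6,2) = 1.
Filled in: 2 5 3 1 4 6 / 6 3 2 5 1 4 / 4 6 1 2 3 5 / 1 2 6 4 5 3 / 3 4 5 6 2 1 / 5 1 4 3 6 2.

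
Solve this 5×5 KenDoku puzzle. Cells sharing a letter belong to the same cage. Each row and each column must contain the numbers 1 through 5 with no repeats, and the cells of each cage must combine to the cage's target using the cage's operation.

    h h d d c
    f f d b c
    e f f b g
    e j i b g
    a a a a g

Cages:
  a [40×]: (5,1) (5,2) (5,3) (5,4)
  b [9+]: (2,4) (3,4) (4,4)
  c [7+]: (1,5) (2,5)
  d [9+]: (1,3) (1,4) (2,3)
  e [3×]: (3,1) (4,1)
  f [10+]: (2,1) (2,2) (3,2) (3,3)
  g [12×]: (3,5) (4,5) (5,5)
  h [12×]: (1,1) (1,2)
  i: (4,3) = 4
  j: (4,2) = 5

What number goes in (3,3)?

J is a freebie; hence (4,2) = 5.
Cage i is a single given cell, leaving (4,3) = 4.
The only place for 2 in row 4 is (4,4).
Row 3 needs a 5, and only (3,3) is open for it.
In row 1, 1 can only go at (1,3), so (1,3) = 1.
Cage d has sum 9, leaving (1,4) = 5.
The 3 cells of cage d must have sum 9, so (2,3) = 3.
3 is placed in row 2; hence (2,4) = 4.
4 is placed in column 4, leaving (3,4) = 3.
Column 3 already has 1, so (5,3) = 2.
4 is placed in column 4; hence (5,4) = 1.
The two cells of cage c must have sum 7; hence (1,5) = 2.
The 4 cells of cage f must have sum 10, so (2,1) = 2.
3 is placed in row 2, leaving (2,2) = 1.
The two cells of cage c must have sum 7, so (2,5) = 5.
Row 3 already has 3; hence (3,1) = 1.
The 4 cells of cage f must have sum 10, leaving (3,2) = 2.
Row 3 already has 1, which forces (3,5) = 4.
Cage e's pair has product 3; hence (4,1) = 3.
3 is placed in row 4, which forces (4,5) = 1.
Cage a needs product 40; hence (5,1) = 5.
Row 5 now contains 1, leaving (5,2) = 4.
Column 5 now contains 4; hence (5,5) = 3.
Column 1 already has 3, so (1,1) = 4.
Column 2 already has 4, which forces (1,2) = 3.
The full grid is 4 3 1 5 2 / 2 1 3 4 5 / 1 2 5 3 4 / 3 5 4 2 1 / 5 4 2 1 3.

5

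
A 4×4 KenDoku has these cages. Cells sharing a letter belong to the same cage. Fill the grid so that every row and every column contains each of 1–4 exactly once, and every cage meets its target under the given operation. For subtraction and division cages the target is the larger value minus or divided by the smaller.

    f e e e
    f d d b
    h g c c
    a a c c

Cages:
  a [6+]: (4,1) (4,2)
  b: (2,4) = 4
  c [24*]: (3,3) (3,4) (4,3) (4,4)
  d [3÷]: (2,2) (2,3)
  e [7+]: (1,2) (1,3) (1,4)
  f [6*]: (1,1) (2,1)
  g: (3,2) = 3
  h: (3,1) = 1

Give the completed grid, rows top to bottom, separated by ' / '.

B is a freebie, leaving (2,4) = 4.
H is a freebie; hence (3,1) = 1.
Cage g is a single given cell, leaving (3,2) = 3.
Row 3 now contains 3, so (3,4) = 2.
2 is placed in column 4, leaving (1,4) = 1.
3 is placed in column 2; hence (2,2) = 1.
The two cells of cage d must have quotient 3, so (2,3) = 3.
Row 3 already has 2; hence (3,3) = 4.
Column 3 already has 3, leaving (4,3) = 1.
Column 4 already has 1; hence (4,4) = 3.
Cage f needs two cells with product 6, leaving (1,1) = 3.
The 3 cells of cage e must have sum 7; hence (1,2) = 4.
4 is placed in column 3, which forces (1,3) = 2.
Row 2 now contains 3, which forces (2,1) = 2.
Column 1 already has 2, which forces (4,1) = 4.
Column 2 already has 4, leaving (4,2) = 2.

3 4 2 1 / 2 1 3 4 / 1 3 4 2 / 4 2 1 3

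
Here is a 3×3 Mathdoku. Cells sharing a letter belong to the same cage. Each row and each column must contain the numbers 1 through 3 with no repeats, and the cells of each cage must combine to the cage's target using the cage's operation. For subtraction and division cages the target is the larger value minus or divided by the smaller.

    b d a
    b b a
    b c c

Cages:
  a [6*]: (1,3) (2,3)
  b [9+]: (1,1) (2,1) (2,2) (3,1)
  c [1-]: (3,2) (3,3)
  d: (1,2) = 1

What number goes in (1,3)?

Cage d is given, so (1,2) = 1.
The 4 cells of cage b must have sum 9, so (2,2) = 3.
Row 2 already has 3, leaving (2,3) = 2.
3 is placed in column 2, leaving (3,2) = 2.
The 4 cells of cage b must have sum 9, leaving (1,1) = 2.
2 is placed in column 3, so (1,3) = 3.
Row 2 already has 2, leaving (2,1) = 1.
Cage b needs sum 9, which forces (3,1) = 3.
Column 3 now contains 3; hence (3,3) = 1.
The full grid is 2 1 3 / 1 3 2 / 3 2 1.

3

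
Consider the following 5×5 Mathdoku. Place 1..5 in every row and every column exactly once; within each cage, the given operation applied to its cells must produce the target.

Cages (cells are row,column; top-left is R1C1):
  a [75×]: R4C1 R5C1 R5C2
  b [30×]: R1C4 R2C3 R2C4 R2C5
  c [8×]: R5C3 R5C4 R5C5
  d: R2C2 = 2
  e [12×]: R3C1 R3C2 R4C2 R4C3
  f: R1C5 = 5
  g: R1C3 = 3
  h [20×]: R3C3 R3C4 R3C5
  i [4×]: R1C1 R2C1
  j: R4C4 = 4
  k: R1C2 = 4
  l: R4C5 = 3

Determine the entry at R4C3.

2

Cage k is given, leaving R1C2 = 4.
G is a freebie; hence R1C3 = 3.
Cage f is a single given cell, leaving R1C5 = 5.
Cage d is a single given cell; hence R2C2 = 2.
Cage a needs product 75; hence R4C1 = 5.
Cage j is given, leaving R4C4 = 4.
L is a freebie; hence R4C5 = 3.
The 3 cells of cage a must have product 75, leaving R5C1 = 3.
The 3 cells of cage a must have product 75, which forces R5C2 = 5.
4 is placed in row 1; hence R1C1 = 1.
Cage b has product 30, leaving R1C4 = 2.
Cage i needs two cells with product 4; hence R2C1 = 4.
Cage b needs product 30, leaving R2C3 = 5.
Cage b needs product 30, so R2C4 = 3.
Column 5 now contains 3, leaving R2C5 = 1.
The 4 cells of cage e must have product 12, so R3C1 = 2.
Cage e has product 12, which forces R3C2 = 3.
Column 5 already has 1, leaving R3C5 = 4.
3 is placed in row 4, which forces R4C2 = 1.
The 4 cells of cage e must have product 12, so R4C3 = 2.
Column 4 now contains 2, leaving R5C4 = 1.
4 is placed in column 5, so R5C5 = 2.
4 is placed in row 3, so R3C3 = 1.
Column 4 already has 1, leaving R3C4 = 5.
Row 5 already has 1, which forces R5C3 = 4.
Completed grid: 1 4 3 2 5 / 4 2 5 3 1 / 2 3 1 5 4 / 5 1 2 4 3 / 3 5 4 1 2.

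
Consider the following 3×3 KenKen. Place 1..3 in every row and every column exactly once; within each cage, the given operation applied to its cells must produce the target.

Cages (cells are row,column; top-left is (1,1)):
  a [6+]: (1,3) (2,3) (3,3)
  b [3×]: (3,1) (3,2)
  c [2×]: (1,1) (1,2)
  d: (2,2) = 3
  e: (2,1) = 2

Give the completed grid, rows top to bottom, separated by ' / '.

1 2 3 / 2 3 1 / 3 1 2

Cage e is a single given cell, so (2,1) = 2.
Cage d is a single given cell; hence (2,2) = 3.
3 is placed in row 2, which forces (2,3) = 1.
Column 2 already has 3, which forces (3,2) = 1.
Column 1 already has 2; hence (1,1) = 1.
Column 2 now contains 1, so (1,2) = 2.
Row 1 already has 2, leaving (1,3) = 3.
Row 3 already has 1, leaving (3,1) = 3.
Column 3 now contains 3; hence (3,3) = 2.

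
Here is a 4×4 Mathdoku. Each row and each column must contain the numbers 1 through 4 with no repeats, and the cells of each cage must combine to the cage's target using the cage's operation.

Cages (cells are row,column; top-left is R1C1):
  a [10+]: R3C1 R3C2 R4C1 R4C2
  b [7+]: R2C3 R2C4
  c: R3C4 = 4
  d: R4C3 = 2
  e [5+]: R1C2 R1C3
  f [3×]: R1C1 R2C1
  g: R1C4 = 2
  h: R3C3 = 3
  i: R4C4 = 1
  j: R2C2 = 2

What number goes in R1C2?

Cage g is given, leaving R1C4 = 2.
Cage j is given, leaving R2C2 = 2.
H is a freebie, so R3C3 = 3.
C is a freebie; hence R3C4 = 4.
Cage d is given, leaving R4C3 = 2.
Cage i is given; hence R4C4 = 1.
3 is placed in column 3, leaving R2C3 = 4.
Column 4 already has 4; hence R2C4 = 3.
Cage a has sum 10, which forces R3C1 = 2.
4 is placed in row 3; hence R3C2 = 1.
Cage f's pair has product 3; hence R1C1 = 3.
Column 2 already has 1; hence R1C2 = 4.
Column 3 now contains 4, leaving R1C3 = 1.
Row 2 now contains 3, which forces R2C1 = 1.
Column 1 already has 3, so R4C1 = 4.
Column 2 now contains 4; hence R4C2 = 3.
Filled in: 3 4 1 2 / 1 2 4 3 / 2 1 3 4 / 4 3 2 1.

4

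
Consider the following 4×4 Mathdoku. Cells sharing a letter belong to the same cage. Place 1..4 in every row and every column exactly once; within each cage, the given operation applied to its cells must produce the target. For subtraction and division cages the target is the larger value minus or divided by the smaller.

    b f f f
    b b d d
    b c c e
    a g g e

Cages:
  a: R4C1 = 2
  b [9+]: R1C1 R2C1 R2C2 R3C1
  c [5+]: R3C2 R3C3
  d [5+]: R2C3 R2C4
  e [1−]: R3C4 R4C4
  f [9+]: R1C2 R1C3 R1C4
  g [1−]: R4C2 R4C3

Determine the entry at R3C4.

A is a freebie, leaving R4C1 = 2.
The 4 cells of cage b must have sum 9, which forces R2C2 = 1.
The only place for 1 in row 1 is R1C1.
The only place for 4 in row 2 is R2C1.
Column 1 now contains 4, which forces R3C1 = 3.
Cage c's pair has sum 5, so R3C2 = 4.
Cage c needs two cells with sum 5, which forces R3C3 = 1.
4 is placed in row 3, leaving R3C4 = 2.
Column 2 already has 4, so R4C2 = 3.
3 is placed in row 4; hence R4C3 = 4.
3 is placed in row 4, which forces R4C4 = 1.
3 is placed in column 2, leaving R1C2 = 2.
Cage f needs sum 9; hence R1C3 = 3.
Cage f has sum 9; hence R1C4 = 4.
The two cells of cage d must have sum 5; hence R2C3 = 2.
Column 4 now contains 2, so R2C4 = 3.
Filled in: 1 2 3 4 / 4 1 2 3 / 3 4 1 2 / 2 3 4 1.

2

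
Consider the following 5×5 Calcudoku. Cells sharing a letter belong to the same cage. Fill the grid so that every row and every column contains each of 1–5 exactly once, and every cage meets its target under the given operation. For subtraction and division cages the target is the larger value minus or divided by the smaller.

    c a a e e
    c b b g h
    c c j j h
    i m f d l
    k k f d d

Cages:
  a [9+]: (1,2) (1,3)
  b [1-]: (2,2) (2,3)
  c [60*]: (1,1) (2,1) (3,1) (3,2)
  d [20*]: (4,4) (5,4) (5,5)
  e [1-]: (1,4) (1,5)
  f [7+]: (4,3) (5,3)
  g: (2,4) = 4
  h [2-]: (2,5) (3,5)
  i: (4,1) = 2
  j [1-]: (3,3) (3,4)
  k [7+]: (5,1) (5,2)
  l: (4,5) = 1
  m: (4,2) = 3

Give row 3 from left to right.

4 5 1 2 3

Cage g is a single given cell, so (2,4) = 4.
Cage i is a single given cell, leaving (4,1) = 2.
Cage m is given, leaving (4,2) = 3.
Cage l is a single given cell; hence (4,5) = 1.
Row 4 now contains 1; hence (4,4) = 5.
The 3 cells of cage d must have product 20, which forces (5,4) = 1.
Cage d needs product 20, so (5,5) = 4.
5 is placed in row 4, which forces (4,3) = 4.
Cage k's pair has sum 7, leaving (5,1) = 5.
4 is placed in row 5, which forces (5,2) = 2.
Cage f's pair has sum 7, which forces (5,3) = 3.
Cage a's pair has sum 9, leaving (1,2) = 4.
Column 3 now contains 4, so (1,3) = 5.
Column 2 now contains 2; hence (2,2) = 1.
Cage b needs two cells with difference 1, so (2,3) = 2.
Cage c needs product 60, which forces (3,2) = 5.
Column 3 now contains 2, so (3,3) = 1.
Row 3 now contains 5, which forces (3,5) = 3.
Cage c has product 60, leaving (1,1) = 1.
The two cells of cage e must have difference 1; hence (1,4) = 3.
3 is placed in column 5, leaving (1,5) = 2.
Row 2 already has 1, which forces (2,1) = 3.
3 is placed in column 5, so (2,5) = 5.
3 is placed in row 3, so (3,1) = 4.
3 is placed in row 3, leaving (3,4) = 2.
The full grid is 1 4 5 3 2 / 3 1 2 4 5 / 4 5 1 2 3 / 2 3 4 5 1 / 5 2 3 1 4.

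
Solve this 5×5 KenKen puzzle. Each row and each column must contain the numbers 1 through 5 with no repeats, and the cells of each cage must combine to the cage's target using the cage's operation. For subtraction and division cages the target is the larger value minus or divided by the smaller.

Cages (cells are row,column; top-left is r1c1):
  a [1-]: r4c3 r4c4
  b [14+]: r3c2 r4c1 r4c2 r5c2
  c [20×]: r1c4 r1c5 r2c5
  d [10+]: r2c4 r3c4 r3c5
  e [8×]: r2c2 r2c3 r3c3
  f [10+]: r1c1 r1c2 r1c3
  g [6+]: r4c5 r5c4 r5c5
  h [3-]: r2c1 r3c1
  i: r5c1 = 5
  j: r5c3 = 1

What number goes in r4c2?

5

Cage i is given, leaving r5c1 = 5.
J is a freebie; hence r5c3 = 1.
The 3 cells of cage e must have product 8, so r2c2 = 1.
The 3 cells of cage g must have sum 6, which forces r4c5 = 1.
Row 2 already has 1, so r2c1 = 4.
4 is placed in row 2, so r2c3 = 2.
Row 2 now contains 2, which forces r2c5 = 5.
The two cells of cage h must have difference 3, which forces r3c1 = 1.
Column 3 already has 2, so r3c3 = 4.
Cage c has product 20, which forces r1c4 = 1.
5 is placed in column 5, leaving r1c5 = 4.
5 is placed in row 2, which forces r2c4 = 3.
Cage d has sum 10; hence r3c4 = 5.
The 3 cells of cage d must have sum 10, leaving r3c5 = 2.
3 is placed in column 4, leaving r5c4 = 2.
2 is placed in column 5, so r5c5 = 3.
Row 3 already has 2, which forces r3c2 = 3.
Cage b needs sum 14, so r4c1 = 2.
The 4 cells of cage b must have sum 14, which forces r4c2 = 5.
Row 4 already has 5, which forces r4c3 = 3.
Column 4 already has 2; hence r4c4 = 4.
Row 5 now contains 3, so r5c2 = 4.
Column 1 now contains 2, leaving r1c1 = 3.
Column 2 already has 5, so r1c2 = 2.
Column 3 already has 3; hence r1c3 = 5.
Completed grid: 3 2 5 1 4 / 4 1 2 3 5 / 1 3 4 5 2 / 2 5 3 4 1 / 5 4 1 2 3.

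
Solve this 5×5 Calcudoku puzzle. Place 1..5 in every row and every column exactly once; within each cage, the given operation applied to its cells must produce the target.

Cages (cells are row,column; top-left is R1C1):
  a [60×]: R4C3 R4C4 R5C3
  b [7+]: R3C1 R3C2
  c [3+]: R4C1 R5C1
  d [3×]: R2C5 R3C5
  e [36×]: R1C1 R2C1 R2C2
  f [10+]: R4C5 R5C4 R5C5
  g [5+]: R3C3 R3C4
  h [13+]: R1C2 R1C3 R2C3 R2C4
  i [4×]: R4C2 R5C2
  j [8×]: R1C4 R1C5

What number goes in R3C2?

Cage e needs product 36, so R1C1 = 3.
Cage e needs product 36, leaving R2C1 = 4.
Cage e has product 36, leaving R2C2 = 3.
3 is placed in row 2; hence R2C5 = 1.
Column 5 now contains 1; hence R3C5 = 3.
In column 1, 5 can only go at R3C1, so R3C1 = 5.
Row 3 already has 5, which forces R3C2 = 2.
The only place for 5 in column 2 is R1C2.
Cage h needs sum 13; hence R1C3 = 1.
Column 3 now contains 1; hence R3C3 = 4.
4 is placed in row 3; hence R3C4 = 1.
Cage a has product 60, leaving R4C4 = 4.
Column 4 already has 4, so R5C4 = 3.
Column 4 already has 4, so R1C4 = 2.
Cage j needs two cells with product 8, leaving R1C5 = 4.
Column 4 now contains 2, so R2C4 = 5.
Row 4 now contains 4; hence R4C2 = 1.
Cage a needs product 60, leaving R4C3 = 3.
The two cells of cage i must have product 4, which forces R5C2 = 4.
Row 5 already has 3, leaving R5C3 = 5.
Row 5 now contains 5, so R5C5 = 2.
Row 2 now contains 5; hence R2C3 = 2.
Row 4 already has 1; hence R4C1 = 2.
Column 5 already has 2, which forces R4C5 = 5.
Row 5 already has 2; hence R5C1 = 1.
Completed grid: 3 5 1 2 4 / 4 3 2 5 1 / 5 2 4 1 3 / 2 1 3 4 5 / 1 4 5 3 2.

2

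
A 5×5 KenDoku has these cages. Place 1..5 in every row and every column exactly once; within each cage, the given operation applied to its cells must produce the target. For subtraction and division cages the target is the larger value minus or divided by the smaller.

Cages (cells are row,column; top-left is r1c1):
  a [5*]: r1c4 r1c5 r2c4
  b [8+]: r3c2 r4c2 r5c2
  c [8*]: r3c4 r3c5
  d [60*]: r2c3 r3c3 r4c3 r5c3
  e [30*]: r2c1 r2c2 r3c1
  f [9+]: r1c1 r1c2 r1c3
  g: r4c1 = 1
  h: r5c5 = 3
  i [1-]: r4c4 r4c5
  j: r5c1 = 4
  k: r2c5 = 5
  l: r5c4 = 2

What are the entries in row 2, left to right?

Cage a has product 5, leaving r1c4 = 5.
The 3 cells of cage a must have product 5; hence r1c5 = 1.
Cage a has product 5, so r2c4 = 1.
K is a freebie; hence r2c5 = 5.
G is a freebie, which forces r4c1 = 1.
Cage j is a single given cell, leaving r5c1 = 4.
L is a freebie, which forces r5c4 = 2.
H is a freebie; hence r5c5 = 3.
Cage e needs product 30; hence r3c1 = 5.
Column 4 now contains 2, so r3c4 = 4.
The two cells of cage c must have product 8, so r3c5 = 2.
The two cells of cage i must have difference 1, so r4c4 = 3.
Column 5 now contains 2, leaving r4c5 = 4.
Cage d has product 60; hence r2c3 = 4.
The 3 cells of cage b must have sum 8, which forces r3c2 = 1.
Cage d needs product 60; hence r3c3 = 3.
Cage b has sum 8, which forces r4c2 = 2.
4 is placed in row 4, so r4c3 = 5.
Cage b has sum 8; hence r5c2 = 5.
The 4 cells of cage d must have product 60, leaving r5c3 = 1.
The 3 cells of cage f must have sum 9; hence r1c1 = 3.
Cage f has sum 9, which forces r1c2 = 4.
Column 3 now contains 3, so r1c3 = 2.
The 3 cells of cage e must have product 30; hence r2c1 = 2.
Column 2 now contains 2, so r2c2 = 3.
Filled in: 3 4 2 5 1 / 2 3 4 1 5 / 5 1 3 4 2 / 1 2 5 3 4 / 4 5 1 2 3.

2 3 4 1 5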